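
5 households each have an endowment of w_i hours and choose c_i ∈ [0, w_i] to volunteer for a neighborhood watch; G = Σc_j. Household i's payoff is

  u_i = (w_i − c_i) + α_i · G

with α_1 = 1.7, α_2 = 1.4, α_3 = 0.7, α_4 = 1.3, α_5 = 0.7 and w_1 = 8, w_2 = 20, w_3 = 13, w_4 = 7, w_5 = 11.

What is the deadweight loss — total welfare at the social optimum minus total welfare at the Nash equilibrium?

∂u_i/∂c_i = α_i − 1, so household i contributes w_i if α_i > 1, else 0.
α_i > 1 for i ∈ {1, 2, 4}; NE contributions (8, 20, 0, 7, 0), G = 35.
W^NE = Σw_i − G^NE + (Σα_i)·G^NE = 59 + 4.8·35 = 227.
Planner: ∂(Σu_j)/∂c_i = Σα_j − 1 = 4.8 > 0, so everyone contributes w_i; G^SO = 59, W^SO = 59 + 4.8·59 = 342.2.
Deadweight loss = 115.2.

115.2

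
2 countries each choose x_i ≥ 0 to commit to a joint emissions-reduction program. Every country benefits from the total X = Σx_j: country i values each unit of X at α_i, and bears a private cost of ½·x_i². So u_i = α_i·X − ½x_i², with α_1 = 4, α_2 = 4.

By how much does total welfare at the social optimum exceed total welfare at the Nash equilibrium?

Country i's FOC: ∂u_i/∂x_i = α_i − x_i = 0, so x_i* = α_i.
NE contributions = (4, 4); X = 8.
W^NE = (Σα)·X − ½Σα_i² = 8² − ½·32 = 48.
Planner sets x_i = Σα_j = 8 for every i, so X^SO = 2·8 = 16.
W^SO = (Σα)·X^SO − ½·2·(Σα)² = (2/2)·8² = 64.
Deadweight loss = W^SO − W^NE = 16.

16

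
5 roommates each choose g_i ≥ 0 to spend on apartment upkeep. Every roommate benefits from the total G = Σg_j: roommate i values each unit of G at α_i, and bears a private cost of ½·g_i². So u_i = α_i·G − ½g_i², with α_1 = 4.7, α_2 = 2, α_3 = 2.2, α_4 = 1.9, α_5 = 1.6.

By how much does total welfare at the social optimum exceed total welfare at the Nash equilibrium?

249.19

Roommate i's FOC: ∂u_i/∂g_i = α_i − g_i = 0, so g_i* = α_i.
NE contributions = (4.7, 2, 2.2, 1.9, 1.6); G = 12.4.
W^NE = (Σα)·G − ½Σα_i² = 12.4² − ½·37.1 = 135.21.
Planner sets g_i = Σα_j = 12.4 for every i, so G^SO = 5·12.4 = 62.
W^SO = (Σα)·G^SO − ½·5·(Σα)² = (5/2)·12.4² = 384.4.
Deadweight loss = W^SO − W^NE = 249.19.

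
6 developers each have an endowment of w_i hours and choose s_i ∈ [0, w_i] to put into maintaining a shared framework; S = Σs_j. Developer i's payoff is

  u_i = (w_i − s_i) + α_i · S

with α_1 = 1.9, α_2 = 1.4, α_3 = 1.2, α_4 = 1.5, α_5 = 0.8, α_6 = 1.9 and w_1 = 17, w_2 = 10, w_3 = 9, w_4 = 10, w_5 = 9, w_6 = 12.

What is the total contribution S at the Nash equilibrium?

∂u_i/∂s_i = α_i − 1, so developer i contributes w_i if α_i > 1, else 0.
α_i > 1 for i ∈ {1, 2, 3, 4, 6}; NE contributions (17, 10, 9, 10, 0, 12), S = 58.

58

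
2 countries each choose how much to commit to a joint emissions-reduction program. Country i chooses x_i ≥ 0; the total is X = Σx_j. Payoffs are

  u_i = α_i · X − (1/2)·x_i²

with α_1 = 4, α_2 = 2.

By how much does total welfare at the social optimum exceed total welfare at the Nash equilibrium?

10

Country i's FOC: ∂u_i/∂x_i = α_i − x_i = 0, so x_i* = α_i.
NE contributions = (4, 2); X = 6.
W^NE = (Σα)·X − ½Σα_i² = 6² − ½·20 = 26.
Planner sets x_i = Σα_j = 6 for every i, so X^SO = 2·6 = 12.
W^SO = (Σα)·X^SO − ½·2·(Σα)² = (2/2)·6² = 36.
Deadweight loss = W^SO − W^NE = 10.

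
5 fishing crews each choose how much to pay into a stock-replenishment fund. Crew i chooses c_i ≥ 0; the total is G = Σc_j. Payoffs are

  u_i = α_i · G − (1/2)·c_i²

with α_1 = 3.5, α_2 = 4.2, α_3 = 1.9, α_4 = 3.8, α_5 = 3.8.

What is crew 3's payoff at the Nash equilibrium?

30.875

Crew i's FOC: ∂u_i/∂c_i = α_i − c_i = 0, so c_i* = α_i.
NE contributions = (3.5, 4.2, 1.9, 3.8, 3.8); G = 17.2.
u_3 = α_3·G − ½·(c_3)² = 1.9·17.2 − ½·1.9² = 30.875.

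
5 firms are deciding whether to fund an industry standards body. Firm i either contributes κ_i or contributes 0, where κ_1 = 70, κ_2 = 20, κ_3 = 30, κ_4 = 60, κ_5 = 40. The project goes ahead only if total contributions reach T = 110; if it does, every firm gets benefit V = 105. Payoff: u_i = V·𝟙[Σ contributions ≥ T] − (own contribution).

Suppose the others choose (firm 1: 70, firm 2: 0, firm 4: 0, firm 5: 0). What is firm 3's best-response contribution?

Others' total = 70. Even contributing 30 gives 100 < 110: no benefit either way.
Best response: 0.

0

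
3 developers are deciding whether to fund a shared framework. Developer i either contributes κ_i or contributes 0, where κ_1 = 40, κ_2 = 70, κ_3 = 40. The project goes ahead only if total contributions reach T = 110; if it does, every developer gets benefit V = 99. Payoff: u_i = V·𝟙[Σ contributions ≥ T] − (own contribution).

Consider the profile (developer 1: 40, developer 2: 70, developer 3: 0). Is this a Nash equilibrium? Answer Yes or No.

Total = 110 ≥ 110: provided.
Developer 1 (pledges 40, payoff 59): dropping to 0 → total 70, payoff 0. No gain.
Developer 2 (pledges 70, payoff 29): dropping to 0 → total 40, payoff 0. No gain.
Developer 3 (pledges 0, payoff 99): pledging 40 → total 150, payoff 59. No gain.

Yes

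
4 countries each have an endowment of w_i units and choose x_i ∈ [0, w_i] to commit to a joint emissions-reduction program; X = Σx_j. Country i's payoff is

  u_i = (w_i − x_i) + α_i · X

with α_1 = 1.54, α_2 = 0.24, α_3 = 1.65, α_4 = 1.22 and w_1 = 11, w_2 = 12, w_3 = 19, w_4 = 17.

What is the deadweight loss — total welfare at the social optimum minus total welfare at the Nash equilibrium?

∂u_i/∂x_i = α_i − 1, so country i contributes w_i if α_i > 1, else 0.
α_i > 1 for i ∈ {1, 3, 4}; NE contributions (11, 0, 19, 17), X = 47.
W^NE = Σw_i − X^NE + (Σα_i)·X^NE = 59 + 3.65·47 = 230.55.
Planner: ∂(Σu_j)/∂x_i = Σα_j − 1 = 3.65 > 0, so everyone contributes w_i; X^SO = 59, W^SO = 59 + 3.65·59 = 274.35.
Deadweight loss = 43.8.

43.8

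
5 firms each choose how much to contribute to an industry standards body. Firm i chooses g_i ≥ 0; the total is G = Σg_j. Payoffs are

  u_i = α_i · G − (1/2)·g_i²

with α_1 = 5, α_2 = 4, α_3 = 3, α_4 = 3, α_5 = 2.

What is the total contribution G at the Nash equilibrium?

17

Firm i's FOC: ∂u_i/∂g_i = α_i − g_i = 0, so g_i* = α_i.
NE contributions = (5, 4, 3, 3, 2); G = 17.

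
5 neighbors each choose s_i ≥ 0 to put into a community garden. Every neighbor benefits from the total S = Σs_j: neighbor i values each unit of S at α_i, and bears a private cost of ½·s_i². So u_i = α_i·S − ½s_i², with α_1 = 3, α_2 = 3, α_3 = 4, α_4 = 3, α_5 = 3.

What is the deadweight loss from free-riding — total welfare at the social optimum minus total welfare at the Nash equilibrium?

410

Neighbor i's FOC: ∂u_i/∂s_i = α_i − s_i = 0, so s_i* = α_i.
NE contributions = (3, 3, 4, 3, 3); S = 16.
W^NE = (Σα)·S − ½Σα_i² = 16² − ½·52 = 230.
Planner sets s_i = Σα_j = 16 for every i, so S^SO = 5·16 = 80.
W^SO = (Σα)·S^SO − ½·5·(Σα)² = (5/2)·16² = 640.
Deadweight loss = W^SO − W^NE = 410.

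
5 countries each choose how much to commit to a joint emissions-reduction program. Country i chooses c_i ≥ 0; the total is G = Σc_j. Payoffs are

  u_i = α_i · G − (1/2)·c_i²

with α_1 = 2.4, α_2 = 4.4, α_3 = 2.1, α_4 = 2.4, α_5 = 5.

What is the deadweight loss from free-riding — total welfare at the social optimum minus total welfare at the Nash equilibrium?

428.68

Country i's FOC: ∂u_i/∂c_i = α_i − c_i = 0, so c_i* = α_i.
NE contributions = (2.4, 4.4, 2.1, 2.4, 5); G = 16.3.
W^NE = (Σα)·G − ½Σα_i² = 16.3² − ½·60.29 = 235.545.
Planner sets c_i = Σα_j = 16.3 for every i, so G^SO = 5·16.3 = 81.5.
W^SO = (Σα)·G^SO − ½·5·(Σα)² = (5/2)·16.3² = 664.225.
Deadweight loss = W^SO − W^NE = 428.68.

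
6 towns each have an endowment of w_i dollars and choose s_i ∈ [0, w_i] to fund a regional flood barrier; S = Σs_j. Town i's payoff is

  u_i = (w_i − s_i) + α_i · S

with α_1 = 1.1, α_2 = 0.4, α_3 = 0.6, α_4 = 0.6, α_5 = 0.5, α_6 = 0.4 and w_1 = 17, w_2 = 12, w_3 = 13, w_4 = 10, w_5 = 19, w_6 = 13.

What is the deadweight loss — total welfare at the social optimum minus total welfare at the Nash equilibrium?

∂u_i/∂s_i = α_i − 1, so town i contributes w_i if α_i > 1, else 0.
α_i > 1 for i ∈ {1}; NE contributions (17, 0, 0, 0, 0, 0), S = 17.
W^NE = Σw_i − S^NE + (Σα_i)·S^NE = 84 + 2.6·17 = 128.2.
Planner: ∂(Σu_j)/∂s_i = Σα_j − 1 = 2.6 > 0, so everyone contributes w_i; S^SO = 84, W^SO = 84 + 2.6·84 = 302.4.
Deadweight loss = 174.2.

174.2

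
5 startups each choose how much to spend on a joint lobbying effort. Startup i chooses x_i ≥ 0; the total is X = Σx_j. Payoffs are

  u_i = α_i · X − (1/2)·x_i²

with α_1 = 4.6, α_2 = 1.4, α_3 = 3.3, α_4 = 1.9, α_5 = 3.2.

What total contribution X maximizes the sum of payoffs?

Planner FOC: ∂(Σu_j)/∂x_i = (Σα_j) − x_i = 0, so x_i^SO = Σα_j = 14.4 for every i; X^SO = 72.

72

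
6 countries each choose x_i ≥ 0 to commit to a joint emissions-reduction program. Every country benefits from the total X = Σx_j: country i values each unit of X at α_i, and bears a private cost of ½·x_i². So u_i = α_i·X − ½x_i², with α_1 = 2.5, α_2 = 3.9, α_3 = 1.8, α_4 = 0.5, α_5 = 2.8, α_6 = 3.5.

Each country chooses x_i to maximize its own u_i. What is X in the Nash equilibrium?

Country i's FOC: ∂u_i/∂x_i = α_i − x_i = 0, so x_i* = α_i.
NE contributions = (2.5, 3.9, 1.8, 0.5, 2.8, 3.5); X = 15.

15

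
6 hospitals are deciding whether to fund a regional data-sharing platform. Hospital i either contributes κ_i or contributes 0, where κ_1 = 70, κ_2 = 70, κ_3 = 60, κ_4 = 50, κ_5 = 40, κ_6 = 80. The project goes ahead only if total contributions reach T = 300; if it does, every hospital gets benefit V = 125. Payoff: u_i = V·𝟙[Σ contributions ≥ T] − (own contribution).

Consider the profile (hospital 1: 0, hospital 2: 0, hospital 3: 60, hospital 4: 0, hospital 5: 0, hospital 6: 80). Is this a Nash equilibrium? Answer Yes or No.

No

Total = 140 < 300: not provided.
Hospital 1 (pledges 0, payoff 0): pledging 70 → total 210, payoff -70. No gain.
Hospital 2 (pledges 0, payoff 0): pledging 70 → total 210, payoff -70. No gain.
Hospital 3 (pledges 60, payoff -60): dropping to 0 → total 80, payoff 0. Profitable deviation.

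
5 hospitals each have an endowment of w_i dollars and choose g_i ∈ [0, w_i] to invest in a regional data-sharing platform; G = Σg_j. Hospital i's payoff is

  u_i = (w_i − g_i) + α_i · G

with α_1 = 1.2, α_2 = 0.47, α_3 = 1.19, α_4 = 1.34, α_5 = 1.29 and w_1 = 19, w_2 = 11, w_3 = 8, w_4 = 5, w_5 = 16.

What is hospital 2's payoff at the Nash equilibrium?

33.56

∂u_i/∂g_i = α_i − 1, so hospital i contributes w_i if α_i > 1, else 0.
α_i > 1 for i ∈ {1, 3, 4, 5}; NE contributions (19, 0, 8, 5, 16), G = 48.
u_2 = (11 − 0) + 0.47·48 = 33.56.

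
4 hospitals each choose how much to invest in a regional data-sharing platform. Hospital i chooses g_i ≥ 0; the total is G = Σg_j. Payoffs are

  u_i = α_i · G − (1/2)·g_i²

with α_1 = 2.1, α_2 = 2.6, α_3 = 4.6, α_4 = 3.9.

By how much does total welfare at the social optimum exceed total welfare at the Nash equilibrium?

Hospital i's FOC: ∂u_i/∂g_i = α_i − g_i = 0, so g_i* = α_i.
NE contributions = (2.1, 2.6, 4.6, 3.9); G = 13.2.
W^NE = (Σα)·G − ½Σα_i² = 13.2² − ½·47.54 = 150.47.
Planner sets g_i = Σα_j = 13.2 for every i, so G^SO = 4·13.2 = 52.8.
W^SO = (Σα)·G^SO − ½·4·(Σα)² = (4/2)·13.2² = 348.48.
Deadweight loss = W^SO − W^NE = 198.01.

198.01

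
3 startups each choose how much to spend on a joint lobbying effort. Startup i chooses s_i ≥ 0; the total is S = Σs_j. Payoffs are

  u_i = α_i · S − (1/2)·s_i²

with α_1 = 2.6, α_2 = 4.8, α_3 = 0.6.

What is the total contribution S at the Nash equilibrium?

Startup i's FOC: ∂u_i/∂s_i = α_i − s_i = 0, so s_i* = α_i.
NE contributions = (2.6, 4.8, 0.6); S = 8.

8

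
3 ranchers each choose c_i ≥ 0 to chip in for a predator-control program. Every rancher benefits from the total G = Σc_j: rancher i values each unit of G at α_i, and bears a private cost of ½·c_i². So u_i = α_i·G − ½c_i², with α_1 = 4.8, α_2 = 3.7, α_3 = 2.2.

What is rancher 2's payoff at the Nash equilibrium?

Rancher i's FOC: ∂u_i/∂c_i = α_i − c_i = 0, so c_i* = α_i.
NE contributions = (4.8, 3.7, 2.2); G = 10.7.
u_2 = α_2·G − ½·(c_2)² = 3.7·10.7 − ½·3.7² = 32.745.

32.745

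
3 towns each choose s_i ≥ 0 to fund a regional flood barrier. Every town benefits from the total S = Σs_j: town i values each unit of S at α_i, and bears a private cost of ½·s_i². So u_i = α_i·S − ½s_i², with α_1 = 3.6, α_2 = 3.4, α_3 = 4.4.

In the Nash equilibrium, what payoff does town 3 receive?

Town i's FOC: ∂u_i/∂s_i = α_i − s_i = 0, so s_i* = α_i.
NE contributions = (3.6, 3.4, 4.4); S = 11.4.
u_3 = α_3·S − ½·(s_3)² = 4.4·11.4 − ½·4.4² = 40.48.

40.48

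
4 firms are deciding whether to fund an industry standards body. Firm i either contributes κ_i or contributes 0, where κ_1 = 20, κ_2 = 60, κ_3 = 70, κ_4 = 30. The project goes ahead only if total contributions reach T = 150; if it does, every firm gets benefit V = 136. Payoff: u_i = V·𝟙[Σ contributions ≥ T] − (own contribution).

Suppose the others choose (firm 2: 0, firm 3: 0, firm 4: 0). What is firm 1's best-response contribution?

Others' total = 0. Even contributing 20 gives 20 < 150: no benefit either way.
Best response: 0.

0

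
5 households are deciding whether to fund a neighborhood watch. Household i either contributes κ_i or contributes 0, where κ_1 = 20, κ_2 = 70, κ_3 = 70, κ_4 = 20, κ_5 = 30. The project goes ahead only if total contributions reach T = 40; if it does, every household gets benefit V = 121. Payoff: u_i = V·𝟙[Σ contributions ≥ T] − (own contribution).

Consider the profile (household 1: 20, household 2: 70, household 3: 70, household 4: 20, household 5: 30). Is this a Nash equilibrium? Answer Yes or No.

Total = 210 ≥ 40: provided.
Household 1 (pledges 20, payoff 101): dropping to 0 → total 190, payoff 121. Profitable deviation.

No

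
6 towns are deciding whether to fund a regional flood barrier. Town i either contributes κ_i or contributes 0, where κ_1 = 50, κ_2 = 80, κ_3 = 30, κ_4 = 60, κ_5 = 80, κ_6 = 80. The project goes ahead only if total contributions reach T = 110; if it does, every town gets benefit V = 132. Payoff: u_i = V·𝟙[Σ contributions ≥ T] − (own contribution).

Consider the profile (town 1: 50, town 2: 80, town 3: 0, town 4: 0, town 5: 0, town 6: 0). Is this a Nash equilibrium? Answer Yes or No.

Yes

Total = 130 ≥ 110: provided.
Town 1 (pledges 50, payoff 82): dropping to 0 → total 80, payoff 0. No gain.
Town 2 (pledges 80, payoff 52): dropping to 0 → total 50, payoff 0. No gain.
Town 3 (pledges 0, payoff 132): pledging 30 → total 160, payoff 102. No gain.
Town 4 (pledges 0, payoff 132): pledging 60 → total 190, payoff 72. No gain.
Town 5 (pledges 0, payoff 132): pledging 80 → total 210, payoff 52. No gain.
Town 6 (pledges 0, payoff 132): pledging 80 → total 210, payoff 52. No gain.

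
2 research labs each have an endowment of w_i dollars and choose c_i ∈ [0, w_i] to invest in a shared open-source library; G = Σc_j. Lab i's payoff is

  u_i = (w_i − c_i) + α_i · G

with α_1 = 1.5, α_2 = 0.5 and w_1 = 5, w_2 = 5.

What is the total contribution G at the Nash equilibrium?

5

∂u_i/∂c_i = α_i − 1, so lab i contributes w_i if α_i > 1, else 0.
α_i > 1 for i ∈ {1}; NE contributions (5, 0), G = 5.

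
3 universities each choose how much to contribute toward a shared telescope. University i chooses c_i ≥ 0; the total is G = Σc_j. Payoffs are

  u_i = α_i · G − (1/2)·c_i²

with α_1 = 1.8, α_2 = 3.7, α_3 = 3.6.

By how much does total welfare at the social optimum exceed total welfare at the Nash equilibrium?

56.35

University i's FOC: ∂u_i/∂c_i = α_i − c_i = 0, so c_i* = α_i.
NE contributions = (1.8, 3.7, 3.6); G = 9.1.
W^NE = (Σα)·G − ½Σα_i² = 9.1² − ½·29.89 = 67.865.
Planner sets c_i = Σα_j = 9.1 for every i, so G^SO = 3·9.1 = 27.3.
W^SO = (Σα)·G^SO − ½·3·(Σα)² = (3/2)·9.1² = 124.215.
Deadweight loss = W^SO − W^NE = 56.35.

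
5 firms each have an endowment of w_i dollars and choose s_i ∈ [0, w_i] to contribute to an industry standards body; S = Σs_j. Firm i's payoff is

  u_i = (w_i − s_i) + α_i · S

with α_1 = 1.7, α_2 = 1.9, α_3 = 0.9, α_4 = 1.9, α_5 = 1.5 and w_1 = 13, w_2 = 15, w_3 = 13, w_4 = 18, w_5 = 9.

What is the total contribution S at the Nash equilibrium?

∂u_i/∂s_i = α_i − 1, so firm i contributes w_i if α_i > 1, else 0.
α_i > 1 for i ∈ {1, 2, 4, 5}; NE contributions (13, 15, 0, 18, 9), S = 55.

55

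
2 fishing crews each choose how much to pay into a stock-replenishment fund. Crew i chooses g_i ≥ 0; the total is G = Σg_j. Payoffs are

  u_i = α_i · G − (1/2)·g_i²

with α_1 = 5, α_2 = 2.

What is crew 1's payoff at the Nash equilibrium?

22.5

Crew i's FOC: ∂u_i/∂g_i = α_i − g_i = 0, so g_i* = α_i.
NE contributions = (5, 2); G = 7.
u_1 = α_1·G − ½·(g_1)² = 5·7 − ½·5² = 22.5.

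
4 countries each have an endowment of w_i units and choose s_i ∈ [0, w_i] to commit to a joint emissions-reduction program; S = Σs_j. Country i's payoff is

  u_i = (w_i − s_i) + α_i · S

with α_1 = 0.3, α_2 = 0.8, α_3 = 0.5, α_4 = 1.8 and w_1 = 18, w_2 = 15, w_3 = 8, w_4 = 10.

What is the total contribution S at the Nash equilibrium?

∂u_i/∂s_i = α_i − 1, so country i contributes w_i if α_i > 1, else 0.
α_i > 1 for i ∈ {4}; NE contributions (0, 0, 0, 10), S = 10.

10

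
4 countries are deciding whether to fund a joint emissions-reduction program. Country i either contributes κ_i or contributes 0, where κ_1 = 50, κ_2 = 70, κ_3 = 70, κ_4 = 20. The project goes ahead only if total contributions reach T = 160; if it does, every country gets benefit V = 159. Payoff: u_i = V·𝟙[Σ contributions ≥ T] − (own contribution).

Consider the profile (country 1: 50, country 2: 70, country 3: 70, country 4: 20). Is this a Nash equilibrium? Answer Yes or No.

Total = 210 ≥ 160: provided.
Country 1 (pledges 50, payoff 109): dropping to 0 → total 160, payoff 159. Profitable deviation.

No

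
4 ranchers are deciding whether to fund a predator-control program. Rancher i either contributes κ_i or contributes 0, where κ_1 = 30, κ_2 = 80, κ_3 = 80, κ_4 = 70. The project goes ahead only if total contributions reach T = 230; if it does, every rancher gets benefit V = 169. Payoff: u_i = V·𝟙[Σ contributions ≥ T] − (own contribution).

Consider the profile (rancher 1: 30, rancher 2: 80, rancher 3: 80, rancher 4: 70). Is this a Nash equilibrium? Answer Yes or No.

Total = 260 ≥ 230: provided.
Rancher 1 (pledges 30, payoff 139): dropping to 0 → total 230, payoff 169. Profitable deviation.

No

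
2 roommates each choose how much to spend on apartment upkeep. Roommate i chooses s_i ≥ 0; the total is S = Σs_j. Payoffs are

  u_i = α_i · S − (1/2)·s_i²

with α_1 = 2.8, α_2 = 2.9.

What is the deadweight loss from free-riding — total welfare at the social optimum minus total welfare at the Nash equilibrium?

8.125

Roommate i's FOC: ∂u_i/∂s_i = α_i − s_i = 0, so s_i* = α_i.
NE contributions = (2.8, 2.9); S = 5.7.
W^NE = (Σα)·S − ½Σα_i² = 5.7² − ½·16.25 = 24.365.
Planner sets s_i = Σα_j = 5.7 for every i, so S^SO = 2·5.7 = 11.4.
W^SO = (Σα)·S^SO − ½·2·(Σα)² = (2/2)·5.7² = 32.49.
Deadweight loss = W^SO − W^NE = 8.125.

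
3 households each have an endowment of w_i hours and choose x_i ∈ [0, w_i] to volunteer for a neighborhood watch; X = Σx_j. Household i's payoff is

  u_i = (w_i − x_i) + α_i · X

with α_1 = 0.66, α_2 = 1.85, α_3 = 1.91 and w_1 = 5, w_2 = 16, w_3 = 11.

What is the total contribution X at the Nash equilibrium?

27

∂u_i/∂x_i = α_i − 1, so household i contributes w_i if α_i > 1, else 0.
α_i > 1 for i ∈ {2, 3}; NE contributions (0, 16, 11), X = 27.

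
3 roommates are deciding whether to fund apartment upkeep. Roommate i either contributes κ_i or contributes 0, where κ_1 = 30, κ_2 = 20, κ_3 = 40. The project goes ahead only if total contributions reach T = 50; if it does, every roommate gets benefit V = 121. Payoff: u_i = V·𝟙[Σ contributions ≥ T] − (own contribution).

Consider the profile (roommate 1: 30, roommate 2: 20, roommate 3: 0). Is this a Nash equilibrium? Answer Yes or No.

Yes

Total = 50 ≥ 50: provided.
Roommate 1 (pledges 30, payoff 91): dropping to 0 → total 20, payoff 0. No gain.
Roommate 2 (pledges 20, payoff 101): dropping to 0 → total 30, payoff 0. No gain.
Roommate 3 (pledges 0, payoff 121): pledging 40 → total 90, payoff 81. No gain.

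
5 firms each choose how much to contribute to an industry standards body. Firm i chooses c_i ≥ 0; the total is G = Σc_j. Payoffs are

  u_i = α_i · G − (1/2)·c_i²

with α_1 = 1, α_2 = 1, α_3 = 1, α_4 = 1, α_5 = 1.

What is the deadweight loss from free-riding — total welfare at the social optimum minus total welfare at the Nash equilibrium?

40

Firm i's FOC: ∂u_i/∂c_i = α_i − c_i = 0, so c_i* = α_i.
NE contributions = (1, 1, 1, 1, 1); G = 5.
W^NE = (Σα)·G − ½Σα_i² = 5² − ½·5 = 22.5.
Planner sets c_i = Σα_j = 5 for every i, so G^SO = 5·5 = 25.
W^SO = (Σα)·G^SO − ½·5·(Σα)² = (5/2)·5² = 62.5.
Deadweight loss = W^SO − W^NE = 40.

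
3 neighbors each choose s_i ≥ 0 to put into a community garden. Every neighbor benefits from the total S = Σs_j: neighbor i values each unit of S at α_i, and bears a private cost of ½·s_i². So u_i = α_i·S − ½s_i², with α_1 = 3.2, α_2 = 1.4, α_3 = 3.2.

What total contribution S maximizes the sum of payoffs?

Planner FOC: ∂(Σu_j)/∂s_i = (Σα_j) − s_i = 0, so s_i^SO = Σα_j = 7.8 for every i; S^SO = 23.4.

23.4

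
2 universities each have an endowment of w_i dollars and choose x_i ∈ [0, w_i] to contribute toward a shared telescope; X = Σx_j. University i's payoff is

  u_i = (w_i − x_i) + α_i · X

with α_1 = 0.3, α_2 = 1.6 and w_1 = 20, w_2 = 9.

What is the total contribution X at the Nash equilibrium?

9

∂u_i/∂x_i = α_i − 1, so university i contributes w_i if α_i > 1, else 0.
α_i > 1 for i ∈ {2}; NE contributions (0, 9), X = 9.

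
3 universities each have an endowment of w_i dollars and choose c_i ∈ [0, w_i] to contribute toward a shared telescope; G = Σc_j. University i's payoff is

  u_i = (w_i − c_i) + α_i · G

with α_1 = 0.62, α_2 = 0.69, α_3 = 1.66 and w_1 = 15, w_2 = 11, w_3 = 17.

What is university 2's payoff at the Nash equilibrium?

∂u_i/∂c_i = α_i − 1, so university i contributes w_i if α_i > 1, else 0.
α_i > 1 for i ∈ {3}; NE contributions (0, 0, 17), G = 17.
u_2 = (11 − 0) + 0.69·17 = 22.73.

22.73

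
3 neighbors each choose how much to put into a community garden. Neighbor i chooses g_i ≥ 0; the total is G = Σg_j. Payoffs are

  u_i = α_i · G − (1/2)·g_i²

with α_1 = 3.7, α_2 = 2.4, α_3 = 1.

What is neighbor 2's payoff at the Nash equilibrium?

14.16

Neighbor i's FOC: ∂u_i/∂g_i = α_i − g_i = 0, so g_i* = α_i.
NE contributions = (3.7, 2.4, 1); G = 7.1.
u_2 = α_2·G − ½·(g_2)² = 2.4·7.1 − ½·2.4² = 14.16.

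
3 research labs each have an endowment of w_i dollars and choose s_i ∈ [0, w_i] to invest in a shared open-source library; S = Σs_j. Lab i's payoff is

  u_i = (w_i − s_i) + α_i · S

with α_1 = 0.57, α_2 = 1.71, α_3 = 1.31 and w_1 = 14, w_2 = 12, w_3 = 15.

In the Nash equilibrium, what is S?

∂u_i/∂s_i = α_i − 1, so lab i contributes w_i if α_i > 1, else 0.
α_i > 1 for i ∈ {2, 3}; NE contributions (0, 12, 15), S = 27.

27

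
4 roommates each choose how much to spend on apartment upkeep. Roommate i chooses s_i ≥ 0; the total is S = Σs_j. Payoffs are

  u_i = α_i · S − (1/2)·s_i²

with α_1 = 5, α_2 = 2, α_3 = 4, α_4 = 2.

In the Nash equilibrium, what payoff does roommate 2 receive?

Roommate i's FOC: ∂u_i/∂s_i = α_i − s_i = 0, so s_i* = α_i.
NE contributions = (5, 2, 4, 2); S = 13.
u_2 = α_2·S − ½·(s_2)² = 2·13 − ½·2² = 24.

24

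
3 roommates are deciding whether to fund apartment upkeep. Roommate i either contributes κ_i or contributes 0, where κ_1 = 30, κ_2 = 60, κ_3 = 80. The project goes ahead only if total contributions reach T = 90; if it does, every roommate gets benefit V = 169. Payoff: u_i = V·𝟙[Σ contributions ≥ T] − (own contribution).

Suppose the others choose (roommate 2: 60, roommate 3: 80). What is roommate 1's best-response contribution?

0

Others' total = 140 ≥ 90; contributing adds cost 30 for no extra benefit.
Best response: 0.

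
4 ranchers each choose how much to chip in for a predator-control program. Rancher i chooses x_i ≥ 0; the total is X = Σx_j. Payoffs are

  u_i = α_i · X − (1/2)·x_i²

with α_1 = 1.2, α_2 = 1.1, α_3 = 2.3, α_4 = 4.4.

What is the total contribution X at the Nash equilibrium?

Rancher i's FOC: ∂u_i/∂x_i = α_i − x_i = 0, so x_i* = α_i.
NE contributions = (1.2, 1.1, 2.3, 4.4); X = 9.

9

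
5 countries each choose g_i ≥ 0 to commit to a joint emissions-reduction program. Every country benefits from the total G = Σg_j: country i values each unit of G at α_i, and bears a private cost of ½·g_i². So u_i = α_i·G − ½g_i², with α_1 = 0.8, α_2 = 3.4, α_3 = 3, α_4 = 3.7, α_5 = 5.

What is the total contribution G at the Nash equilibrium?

Country i's FOC: ∂u_i/∂g_i = α_i − g_i = 0, so g_i* = α_i.
NE contributions = (0.8, 3.4, 3, 3.7, 5); G = 15.9.

15.9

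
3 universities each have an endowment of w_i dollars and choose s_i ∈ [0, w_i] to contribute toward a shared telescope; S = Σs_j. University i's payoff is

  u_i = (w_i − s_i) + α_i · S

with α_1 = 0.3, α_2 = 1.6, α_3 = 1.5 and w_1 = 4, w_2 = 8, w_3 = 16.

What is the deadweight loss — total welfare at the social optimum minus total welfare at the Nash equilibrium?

∂u_i/∂s_i = α_i − 1, so university i contributes w_i if α_i > 1, else 0.
α_i > 1 for i ∈ {2, 3}; NE contributions (0, 8, 16), S = 24.
W^NE = Σw_i − S^NE + (Σα_i)·S^NE = 28 + 2.4·24 = 85.6.
Planner: ∂(Σu_j)/∂s_i = Σα_j − 1 = 2.4 > 0, so everyone contributes w_i; S^SO = 28, W^SO = 28 + 2.4·28 = 95.2.
Deadweight loss = 9.6.

9.6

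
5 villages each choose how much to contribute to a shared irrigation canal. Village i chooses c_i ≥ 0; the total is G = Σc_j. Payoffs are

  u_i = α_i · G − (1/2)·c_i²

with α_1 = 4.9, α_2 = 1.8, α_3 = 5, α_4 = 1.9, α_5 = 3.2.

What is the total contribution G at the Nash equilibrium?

Village i's FOC: ∂u_i/∂c_i = α_i − c_i = 0, so c_i* = α_i.
NE contributions = (4.9, 1.8, 5, 1.9, 3.2); G = 16.8.

16.8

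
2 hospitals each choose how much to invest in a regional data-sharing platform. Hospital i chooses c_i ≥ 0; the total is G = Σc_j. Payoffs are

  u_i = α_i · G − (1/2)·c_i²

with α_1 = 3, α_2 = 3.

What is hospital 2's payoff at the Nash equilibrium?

13.5

Hospital i's FOC: ∂u_i/∂c_i = α_i − c_i = 0, so c_i* = α_i.
NE contributions = (3, 3); G = 6.
u_2 = α_2·G − ½·(c_2)² = 3·6 − ½·3² = 13.5.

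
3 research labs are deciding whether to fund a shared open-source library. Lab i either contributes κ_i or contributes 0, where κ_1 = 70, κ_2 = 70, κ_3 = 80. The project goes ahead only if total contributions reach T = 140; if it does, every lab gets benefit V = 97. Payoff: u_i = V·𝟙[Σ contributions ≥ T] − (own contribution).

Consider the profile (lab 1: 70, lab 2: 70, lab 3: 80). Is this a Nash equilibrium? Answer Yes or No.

No

Total = 220 ≥ 140: provided.
Lab 1 (pledges 70, payoff 27): dropping to 0 → total 150, payoff 97. Profitable deviation.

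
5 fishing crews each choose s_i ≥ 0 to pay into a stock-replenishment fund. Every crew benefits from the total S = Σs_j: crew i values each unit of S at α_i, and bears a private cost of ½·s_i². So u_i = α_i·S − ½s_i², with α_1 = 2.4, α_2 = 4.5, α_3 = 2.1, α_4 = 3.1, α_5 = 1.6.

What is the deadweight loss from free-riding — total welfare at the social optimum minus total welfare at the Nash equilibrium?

Crew i's FOC: ∂u_i/∂s_i = α_i − s_i = 0, so s_i* = α_i.
NE contributions = (2.4, 4.5, 2.1, 3.1, 1.6); S = 13.7.
W^NE = (Σα)·S − ½Σα_i² = 13.7² − ½·42.59 = 166.395.
Planner sets s_i = Σα_j = 13.7 for every i, so S^SO = 5·13.7 = 68.5.
W^SO = (Σα)·S^SO − ½·5·(Σα)² = (5/2)·13.7² = 469.225.
Deadweight loss = W^SO − W^NE = 302.83.

302.83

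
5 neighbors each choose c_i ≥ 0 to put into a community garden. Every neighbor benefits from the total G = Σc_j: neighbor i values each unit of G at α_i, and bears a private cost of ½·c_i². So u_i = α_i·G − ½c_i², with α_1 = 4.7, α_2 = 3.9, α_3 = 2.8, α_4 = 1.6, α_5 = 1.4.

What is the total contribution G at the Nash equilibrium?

Neighbor i's FOC: ∂u_i/∂c_i = α_i − c_i = 0, so c_i* = α_i.
NE contributions = (4.7, 3.9, 2.8, 1.6, 1.4); G = 14.4.

14.4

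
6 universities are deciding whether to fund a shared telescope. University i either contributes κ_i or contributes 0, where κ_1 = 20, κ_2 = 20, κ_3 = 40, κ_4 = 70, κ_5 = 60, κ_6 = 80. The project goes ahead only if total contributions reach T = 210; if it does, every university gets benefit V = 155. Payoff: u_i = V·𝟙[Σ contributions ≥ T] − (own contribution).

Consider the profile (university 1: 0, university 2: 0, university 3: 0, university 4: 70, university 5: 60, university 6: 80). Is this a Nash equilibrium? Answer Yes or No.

Yes

Total = 210 ≥ 210: provided.
University 1 (pledges 0, payoff 155): pledging 20 → total 230, payoff 135. No gain.
University 2 (pledges 0, payoff 155): pledging 20 → total 230, payoff 135. No gain.
University 3 (pledges 0, payoff 155): pledging 40 → total 250, payoff 115. No gain.
University 4 (pledges 70, payoff 85): dropping to 0 → total 140, payoff 0. No gain.
University 5 (pledges 60, payoff 95): dropping to 0 → total 150, payoff 0. No gain.
University 6 (pledges 80, payoff 75): dropping to 0 → total 130, payoff 0. No gain.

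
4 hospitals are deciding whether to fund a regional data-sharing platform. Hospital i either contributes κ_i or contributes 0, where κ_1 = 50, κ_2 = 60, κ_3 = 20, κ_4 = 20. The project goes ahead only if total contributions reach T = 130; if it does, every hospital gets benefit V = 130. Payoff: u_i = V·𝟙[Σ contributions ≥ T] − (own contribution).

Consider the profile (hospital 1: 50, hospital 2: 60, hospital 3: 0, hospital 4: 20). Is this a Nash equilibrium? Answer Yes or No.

Total = 130 ≥ 130: provided.
Hospital 1 (pledges 50, payoff 80): dropping to 0 → total 80, payoff 0. No gain.
Hospital 2 (pledges 60, payoff 70): dropping to 0 → total 70, payoff 0. No gain.
Hospital 3 (pledges 0, payoff 130): pledging 20 → total 150, payoff 110. No gain.
Hospital 4 (pledges 20, payoff 110): dropping to 0 → total 110, payoff 0. No gain.

Yes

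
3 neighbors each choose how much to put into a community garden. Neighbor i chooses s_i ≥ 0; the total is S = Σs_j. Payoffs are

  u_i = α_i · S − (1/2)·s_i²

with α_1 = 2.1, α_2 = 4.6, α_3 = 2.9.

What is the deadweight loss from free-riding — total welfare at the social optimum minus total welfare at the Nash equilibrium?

Neighbor i's FOC: ∂u_i/∂s_i = α_i − s_i = 0, so s_i* = α_i.
NE contributions = (2.1, 4.6, 2.9); S = 9.6.
W^NE = (Σα)·S − ½Σα_i² = 9.6² − ½·33.98 = 75.17.
Planner sets s_i = Σα_j = 9.6 for every i, so S^SO = 3·9.6 = 28.8.
W^SO = (Σα)·S^SO − ½·3·(Σα)² = (3/2)·9.6² = 138.24.
Deadweight loss = W^SO − W^NE = 63.07.

63.07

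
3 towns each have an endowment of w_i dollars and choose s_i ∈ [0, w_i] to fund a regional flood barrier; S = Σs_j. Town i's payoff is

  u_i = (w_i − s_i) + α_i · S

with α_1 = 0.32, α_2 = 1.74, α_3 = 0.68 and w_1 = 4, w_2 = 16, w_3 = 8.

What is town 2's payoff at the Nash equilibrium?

∂u_i/∂s_i = α_i − 1, so town i contributes w_i if α_i > 1, else 0.
α_i > 1 for i ∈ {2}; NE contributions (0, 16, 0), S = 16.
u_2 = (16 − 16) + 1.74·16 = 27.84.

27.84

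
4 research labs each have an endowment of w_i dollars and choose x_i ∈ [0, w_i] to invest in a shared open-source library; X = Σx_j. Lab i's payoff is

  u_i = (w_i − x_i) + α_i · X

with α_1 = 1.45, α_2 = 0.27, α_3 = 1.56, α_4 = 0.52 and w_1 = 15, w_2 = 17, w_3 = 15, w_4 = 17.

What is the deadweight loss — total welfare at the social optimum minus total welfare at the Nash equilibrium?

∂u_i/∂x_i = α_i − 1, so lab i contributes w_i if α_i > 1, else 0.
α_i > 1 for i ∈ {1, 3}; NE contributions (15, 0, 15, 0), X = 30.
W^NE = Σw_i − X^NE + (Σα_i)·X^NE = 64 + 2.8·30 = 148.
Planner: ∂(Σu_j)/∂x_i = Σα_j − 1 = 2.8 > 0, so everyone contributes w_i; X^SO = 64, W^SO = 64 + 2.8·64 = 243.2.
Deadweight loss = 95.2.

95.2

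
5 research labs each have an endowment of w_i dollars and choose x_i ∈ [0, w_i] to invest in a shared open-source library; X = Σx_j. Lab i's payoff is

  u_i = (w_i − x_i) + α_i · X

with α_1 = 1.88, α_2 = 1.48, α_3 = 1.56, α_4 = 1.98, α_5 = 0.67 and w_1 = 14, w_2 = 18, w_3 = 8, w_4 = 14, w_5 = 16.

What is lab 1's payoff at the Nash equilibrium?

101.52

∂u_i/∂x_i = α_i − 1, so lab i contributes w_i if α_i > 1, else 0.
α_i > 1 for i ∈ {1, 2, 3, 4}; NE contributions (14, 18, 8, 14, 0), X = 54.
u_1 = (14 − 14) + 1.88·54 = 101.52.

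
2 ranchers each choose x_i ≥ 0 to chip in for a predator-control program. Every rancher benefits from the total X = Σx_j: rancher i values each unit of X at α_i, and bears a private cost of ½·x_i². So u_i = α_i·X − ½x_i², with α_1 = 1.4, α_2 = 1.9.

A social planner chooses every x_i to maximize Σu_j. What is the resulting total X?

6.6

Planner FOC: ∂(Σu_j)/∂x_i = (Σα_j) − x_i = 0, so x_i^SO = Σα_j = 3.3 for every i; X^SO = 6.6.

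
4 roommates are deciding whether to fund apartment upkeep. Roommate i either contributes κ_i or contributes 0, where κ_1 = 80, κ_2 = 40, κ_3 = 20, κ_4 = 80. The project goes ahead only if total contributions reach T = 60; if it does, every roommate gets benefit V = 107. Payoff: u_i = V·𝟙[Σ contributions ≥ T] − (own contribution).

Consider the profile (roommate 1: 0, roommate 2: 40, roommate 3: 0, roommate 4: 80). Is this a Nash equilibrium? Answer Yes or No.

No

Total = 120 ≥ 60: provided.
Roommate 1 (pledges 0, payoff 107): pledging 80 → total 200, payoff 27. No gain.
Roommate 2 (pledges 40, payoff 67): dropping to 0 → total 80, payoff 107. Profitable deviation.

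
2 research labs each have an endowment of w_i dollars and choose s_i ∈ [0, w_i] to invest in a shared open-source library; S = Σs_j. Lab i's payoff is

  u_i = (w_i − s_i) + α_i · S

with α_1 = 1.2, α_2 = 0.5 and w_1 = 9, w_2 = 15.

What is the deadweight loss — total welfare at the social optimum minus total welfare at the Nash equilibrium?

∂u_i/∂s_i = α_i − 1, so lab i contributes w_i if α_i > 1, else 0.
α_i > 1 for i ∈ {1}; NE contributions (9, 0), S = 9.
W^NE = Σw_i − S^NE + (Σα_i)·S^NE = 24 + 0.7·9 = 30.3.
Planner: ∂(Σu_j)/∂s_i = Σα_j − 1 = 0.7 > 0, so everyone contributes w_i; S^SO = 24, W^SO = 24 + 0.7·24 = 40.8.
Deadweight loss = 10.5.

10.5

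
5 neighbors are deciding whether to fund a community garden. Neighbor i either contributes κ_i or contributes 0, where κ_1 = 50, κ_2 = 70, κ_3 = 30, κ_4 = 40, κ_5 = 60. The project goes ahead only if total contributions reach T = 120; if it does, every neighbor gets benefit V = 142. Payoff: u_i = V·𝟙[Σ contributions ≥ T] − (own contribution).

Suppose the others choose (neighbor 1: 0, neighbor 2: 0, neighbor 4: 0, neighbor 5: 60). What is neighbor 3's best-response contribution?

Others' total = 60. Even contributing 30 gives 90 < 120: no benefit either way.
Best response: 0.

0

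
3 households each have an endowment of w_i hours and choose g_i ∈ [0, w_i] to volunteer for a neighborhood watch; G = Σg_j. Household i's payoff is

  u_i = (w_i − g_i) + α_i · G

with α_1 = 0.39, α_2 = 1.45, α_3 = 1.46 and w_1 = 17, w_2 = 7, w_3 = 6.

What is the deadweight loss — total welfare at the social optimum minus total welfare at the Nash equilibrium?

39.1

∂u_i/∂g_i = α_i − 1, so household i contributes w_i if α_i > 1, else 0.
α_i > 1 for i ∈ {2, 3}; NE contributions (0, 7, 6), G = 13.
W^NE = Σw_i − G^NE + (Σα_i)·G^NE = 30 + 2.3·13 = 59.9.
Planner: ∂(Σu_j)/∂g_i = Σα_j − 1 = 2.3 > 0, so everyone contributes w_i; G^SO = 30, W^SO = 30 + 2.3·30 = 99.
Deadweight loss = 39.1.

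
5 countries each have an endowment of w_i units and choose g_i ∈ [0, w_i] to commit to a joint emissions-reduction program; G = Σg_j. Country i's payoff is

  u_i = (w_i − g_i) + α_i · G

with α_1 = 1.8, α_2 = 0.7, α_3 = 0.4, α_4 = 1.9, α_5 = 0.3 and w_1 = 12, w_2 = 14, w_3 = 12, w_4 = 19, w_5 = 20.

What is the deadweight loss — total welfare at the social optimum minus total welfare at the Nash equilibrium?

∂u_i/∂g_i = α_i − 1, so country i contributes w_i if α_i > 1, else 0.
α_i > 1 for i ∈ {1, 4}; NE contributions (12, 0, 0, 19, 0), G = 31.
W^NE = Σw_i − G^NE + (Σα_i)·G^NE = 77 + 4.1·31 = 204.1.
Planner: ∂(Σu_j)/∂g_i = Σα_j − 1 = 4.1 > 0, so everyone contributes w_i; G^SO = 77, W^SO = 77 + 4.1·77 = 392.7.
Deadweight loss = 188.6.

188.6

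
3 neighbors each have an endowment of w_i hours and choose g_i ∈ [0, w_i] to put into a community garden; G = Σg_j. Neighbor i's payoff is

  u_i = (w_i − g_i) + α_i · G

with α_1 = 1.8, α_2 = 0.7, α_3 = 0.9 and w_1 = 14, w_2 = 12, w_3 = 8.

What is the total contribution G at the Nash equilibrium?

14

∂u_i/∂g_i = α_i − 1, so neighbor i contributes w_i if α_i > 1, else 0.
α_i > 1 for i ∈ {1}; NE contributions (14, 0, 0), G = 14.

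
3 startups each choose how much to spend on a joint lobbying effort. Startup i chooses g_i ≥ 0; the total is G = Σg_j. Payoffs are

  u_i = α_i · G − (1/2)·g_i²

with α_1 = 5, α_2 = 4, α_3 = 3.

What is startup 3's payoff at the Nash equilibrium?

Startup i's FOC: ∂u_i/∂g_i = α_i − g_i = 0, so g_i* = α_i.
NE contributions = (5, 4, 3); G = 12.
u_3 = α_3·G − ½·(g_3)² = 3·12 − ½·3² = 31.5.

31.5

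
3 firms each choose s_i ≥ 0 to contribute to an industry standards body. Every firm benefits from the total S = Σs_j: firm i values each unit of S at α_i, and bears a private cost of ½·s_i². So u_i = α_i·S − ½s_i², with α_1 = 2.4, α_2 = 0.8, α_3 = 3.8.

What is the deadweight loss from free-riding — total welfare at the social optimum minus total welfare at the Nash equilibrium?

34.92

Firm i's FOC: ∂u_i/∂s_i = α_i − s_i = 0, so s_i* = α_i.
NE contributions = (2.4, 0.8, 3.8); S = 7.
W^NE = (Σα)·S − ½Σα_i² = 7² − ½·20.84 = 38.58.
Planner sets s_i = Σα_j = 7 for every i, so S^SO = 3·7 = 21.
W^SO = (Σα)·S^SO − ½·3·(Σα)² = (3/2)·7² = 73.5.
Deadweight loss = W^SO − W^NE = 34.92.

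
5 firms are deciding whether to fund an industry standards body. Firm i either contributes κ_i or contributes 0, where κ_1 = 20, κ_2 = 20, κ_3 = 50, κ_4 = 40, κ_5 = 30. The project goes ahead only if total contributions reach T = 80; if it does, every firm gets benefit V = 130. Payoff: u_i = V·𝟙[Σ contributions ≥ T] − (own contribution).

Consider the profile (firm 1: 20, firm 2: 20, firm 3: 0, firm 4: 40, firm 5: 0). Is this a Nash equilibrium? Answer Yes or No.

Total = 80 ≥ 80: provided.
Firm 1 (pledges 20, payoff 110): dropping to 0 → total 60, payoff 0. No gain.
Firm 2 (pledges 20, payoff 110): dropping to 0 → total 60, payoff 0. No gain.
Firm 3 (pledges 0, payoff 130): pledging 50 → total 130, payoff 80. No gain.
Firm 4 (pledges 40, payoff 90): dropping to 0 → total 40, payoff 0. No gain.
Firm 5 (pledges 0, payoff 130): pledging 30 → total 110, payoff 100. No gain.

Yes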